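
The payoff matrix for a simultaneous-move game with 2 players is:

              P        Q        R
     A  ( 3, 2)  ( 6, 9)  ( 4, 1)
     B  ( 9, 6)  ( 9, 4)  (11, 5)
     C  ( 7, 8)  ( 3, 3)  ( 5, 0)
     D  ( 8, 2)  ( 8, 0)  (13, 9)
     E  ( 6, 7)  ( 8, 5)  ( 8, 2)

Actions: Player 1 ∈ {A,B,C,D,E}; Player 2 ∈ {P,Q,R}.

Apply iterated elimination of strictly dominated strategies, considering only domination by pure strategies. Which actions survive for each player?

IESDS → P1:{B,D} P2:{P,R}

P1 drop A (B beats it: P:9>3 Q:9>6 R:11>4)
P1 drop C (B beats it: P:9>7 Q:9>3 R:11>5)
P1 drop E (B beats it: P:9>6 Q:9>8 R:11>8)
P2 drop Q (P beats it: B:6>4 D:2>0)
P1→{B,D} P2→{P,R}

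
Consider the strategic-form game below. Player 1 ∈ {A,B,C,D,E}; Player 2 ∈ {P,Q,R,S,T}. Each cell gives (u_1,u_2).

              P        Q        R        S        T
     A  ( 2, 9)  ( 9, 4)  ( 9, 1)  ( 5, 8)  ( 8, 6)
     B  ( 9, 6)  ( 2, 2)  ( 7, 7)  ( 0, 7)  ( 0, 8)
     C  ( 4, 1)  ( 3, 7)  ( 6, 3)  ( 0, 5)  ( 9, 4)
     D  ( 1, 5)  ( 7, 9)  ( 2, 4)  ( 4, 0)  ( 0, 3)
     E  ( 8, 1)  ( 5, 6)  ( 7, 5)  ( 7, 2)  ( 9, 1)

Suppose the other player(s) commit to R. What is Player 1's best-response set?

P1 best: {A}

u_1(A vs R) = 9
u_1(B vs R) = 7
u_1(C vs R) = 6
u_1(D vs R) = 2
u_1(E vs R) = 7
max payoff 9 at {A}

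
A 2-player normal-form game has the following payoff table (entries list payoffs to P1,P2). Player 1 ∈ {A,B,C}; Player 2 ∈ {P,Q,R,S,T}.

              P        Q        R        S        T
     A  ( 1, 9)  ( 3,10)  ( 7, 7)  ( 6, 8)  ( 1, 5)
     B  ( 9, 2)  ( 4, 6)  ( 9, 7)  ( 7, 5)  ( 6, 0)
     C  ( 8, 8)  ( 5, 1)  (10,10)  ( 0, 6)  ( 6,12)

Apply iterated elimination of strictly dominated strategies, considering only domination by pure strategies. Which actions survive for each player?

P1 drop A (B beats it: P:9>1 Q:4>3 R:9>7 S:7>6 T:6>1)
P2 drop P (R beats it: B:7>2 C:10>8)
P2 drop Q (R beats it: B:7>6 C:10>1)
P2 drop S (R beats it: B:7>5 C:10>6)
P1→{B,C} P2→{R,T}

Remaining: P1:{B,C} P2:{R,T}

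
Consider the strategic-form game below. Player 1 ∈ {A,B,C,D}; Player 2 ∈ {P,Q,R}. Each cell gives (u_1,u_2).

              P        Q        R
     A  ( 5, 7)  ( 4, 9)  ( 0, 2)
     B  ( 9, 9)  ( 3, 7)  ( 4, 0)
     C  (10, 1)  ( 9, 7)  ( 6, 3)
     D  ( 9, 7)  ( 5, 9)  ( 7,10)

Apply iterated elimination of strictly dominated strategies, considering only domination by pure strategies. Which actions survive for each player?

IESDS → P1:{C,D} P2:{Q,R}

P1 drop A (C beats it: P:10>5 Q:9>4 R:6>0)
P1 drop B (C beats it: P:10>9 Q:9>3 R:6>4)
P2 drop P (Q beats it: C:7>1 D:9>7)
P1→{C,D} P2→{Q,R}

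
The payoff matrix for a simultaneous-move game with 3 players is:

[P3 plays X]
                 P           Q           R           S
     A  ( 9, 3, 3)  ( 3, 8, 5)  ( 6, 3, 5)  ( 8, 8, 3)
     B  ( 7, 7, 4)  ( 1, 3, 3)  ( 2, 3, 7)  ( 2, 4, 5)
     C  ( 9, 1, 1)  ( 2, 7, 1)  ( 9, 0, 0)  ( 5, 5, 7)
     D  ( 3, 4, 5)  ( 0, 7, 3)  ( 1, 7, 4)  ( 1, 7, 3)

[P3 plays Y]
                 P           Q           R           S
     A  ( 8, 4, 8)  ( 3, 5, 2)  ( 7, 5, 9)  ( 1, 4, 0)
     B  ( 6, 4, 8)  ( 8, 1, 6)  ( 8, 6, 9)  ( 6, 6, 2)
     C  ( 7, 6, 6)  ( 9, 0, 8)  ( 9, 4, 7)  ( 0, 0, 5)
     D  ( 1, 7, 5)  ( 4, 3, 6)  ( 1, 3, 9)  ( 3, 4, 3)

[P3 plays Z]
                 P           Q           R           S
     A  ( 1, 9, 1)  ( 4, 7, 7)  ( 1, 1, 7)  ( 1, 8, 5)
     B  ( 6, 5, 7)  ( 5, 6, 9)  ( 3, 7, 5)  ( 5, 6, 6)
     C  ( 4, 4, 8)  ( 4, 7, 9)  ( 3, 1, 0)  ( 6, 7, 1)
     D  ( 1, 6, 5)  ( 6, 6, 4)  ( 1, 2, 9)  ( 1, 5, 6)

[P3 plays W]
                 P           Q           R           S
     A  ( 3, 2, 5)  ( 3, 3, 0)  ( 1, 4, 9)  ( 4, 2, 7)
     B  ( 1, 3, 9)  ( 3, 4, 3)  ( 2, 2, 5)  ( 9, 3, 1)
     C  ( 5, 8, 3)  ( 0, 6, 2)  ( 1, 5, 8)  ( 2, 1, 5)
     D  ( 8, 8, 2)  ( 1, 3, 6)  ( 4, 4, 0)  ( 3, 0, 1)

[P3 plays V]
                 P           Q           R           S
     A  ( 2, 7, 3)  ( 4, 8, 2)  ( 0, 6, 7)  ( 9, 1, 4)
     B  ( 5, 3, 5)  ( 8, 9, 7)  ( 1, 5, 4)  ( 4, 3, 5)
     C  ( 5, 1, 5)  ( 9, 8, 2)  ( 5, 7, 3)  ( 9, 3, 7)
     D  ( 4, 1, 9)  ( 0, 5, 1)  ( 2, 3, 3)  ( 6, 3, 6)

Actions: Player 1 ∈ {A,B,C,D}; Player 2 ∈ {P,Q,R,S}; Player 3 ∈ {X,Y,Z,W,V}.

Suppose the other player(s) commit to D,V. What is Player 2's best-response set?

u_2(P vs D,V) = 1
u_2(Q vs D,V) = 5
u_2(R vs D,V) = 3
u_2(S vs D,V) = 3
max payoff 5 at {Q}

P2 best: {Q}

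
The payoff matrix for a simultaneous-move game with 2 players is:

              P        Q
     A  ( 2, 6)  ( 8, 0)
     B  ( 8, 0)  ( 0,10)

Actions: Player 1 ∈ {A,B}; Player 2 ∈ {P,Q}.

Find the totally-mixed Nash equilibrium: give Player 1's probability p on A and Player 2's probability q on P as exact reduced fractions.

(p,q) = (5/8, 4/7)

P1 indiff ⇒ q·2+(1-q)·8 = q·8+(1-q)·0 ⇒ q(-6) = (1-q)(-8) ⇒ q = 4/7
P2 indiff ⇒ p·6+(1-p)·0 = p·0+(1-p)·10 ⇒ p(6) = (1-p)(10) ⇒ p = 5/8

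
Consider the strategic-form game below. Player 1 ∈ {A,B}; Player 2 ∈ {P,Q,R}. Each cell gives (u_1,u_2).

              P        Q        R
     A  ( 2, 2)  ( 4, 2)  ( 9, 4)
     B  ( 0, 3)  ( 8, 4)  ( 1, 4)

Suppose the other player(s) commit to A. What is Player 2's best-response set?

u_2(P vs A) = 2
u_2(Q vs A) = 2
u_2(R vs A) = 4
max payoff 4 at {R}

P2 best: {R}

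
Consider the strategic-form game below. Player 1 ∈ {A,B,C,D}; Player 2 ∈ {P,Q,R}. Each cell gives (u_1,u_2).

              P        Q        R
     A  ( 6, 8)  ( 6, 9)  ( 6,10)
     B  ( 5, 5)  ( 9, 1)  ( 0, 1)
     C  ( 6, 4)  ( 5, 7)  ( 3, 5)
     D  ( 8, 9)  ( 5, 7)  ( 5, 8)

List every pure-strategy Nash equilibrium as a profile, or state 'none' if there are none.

(A,P): not NE [P1→D gives 8>6; P2→R gives 10>8]
(A,Q): not NE [P1→B gives 9>6; P2→R gives 10>9]
(A,R): NE
(B,P): not NE [P1→D gives 8>5]
(B,Q): not NE [P2→P gives 5>1]
(B,R): not NE [P1→A gives 6>0; P2→P gives 5>1]
(C,P): not NE [P1→D gives 8>6; P2→Q gives 7>4]
(C,Q): not NE [P1→B gives 9>5]
(C,R): not NE [P1→A gives 6>3; P2→Q gives 7>5]
(D,P): NE
(D,Q): not NE [P1→B gives 9>5; P2→P gives 9>7]
(D,R): not NE [P1→A gives 6>5; P2→P gives 9>8]

Nash profiles: (A,R), (D,P)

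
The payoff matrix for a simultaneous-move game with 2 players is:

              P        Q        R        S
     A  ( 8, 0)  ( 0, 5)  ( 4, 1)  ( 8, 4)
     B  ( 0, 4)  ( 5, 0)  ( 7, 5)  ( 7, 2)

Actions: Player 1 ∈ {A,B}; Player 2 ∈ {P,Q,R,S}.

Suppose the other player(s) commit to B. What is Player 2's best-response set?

P2 best: {R}

u_2(P vs B) = 4
u_2(Q vs B) = 0
u_2(R vs B) = 5
u_2(S vs B) = 2
max payoff 5 at {R}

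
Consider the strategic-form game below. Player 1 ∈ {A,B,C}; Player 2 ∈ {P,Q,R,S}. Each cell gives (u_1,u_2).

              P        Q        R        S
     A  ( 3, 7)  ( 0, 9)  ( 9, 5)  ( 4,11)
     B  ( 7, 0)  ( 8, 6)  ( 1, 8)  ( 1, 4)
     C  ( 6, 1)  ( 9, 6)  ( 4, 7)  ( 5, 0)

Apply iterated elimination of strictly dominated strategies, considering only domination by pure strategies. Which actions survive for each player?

Remaining: P1:{A,C} P2:{Q,R,S}

P2 drop P (Q beats it: A:9>7 B:6>0 C:6>1)
P1 drop B (C beats it: Q:9>8 R:4>1 S:5>1)
P1→{A,C} P2→{Q,R,S}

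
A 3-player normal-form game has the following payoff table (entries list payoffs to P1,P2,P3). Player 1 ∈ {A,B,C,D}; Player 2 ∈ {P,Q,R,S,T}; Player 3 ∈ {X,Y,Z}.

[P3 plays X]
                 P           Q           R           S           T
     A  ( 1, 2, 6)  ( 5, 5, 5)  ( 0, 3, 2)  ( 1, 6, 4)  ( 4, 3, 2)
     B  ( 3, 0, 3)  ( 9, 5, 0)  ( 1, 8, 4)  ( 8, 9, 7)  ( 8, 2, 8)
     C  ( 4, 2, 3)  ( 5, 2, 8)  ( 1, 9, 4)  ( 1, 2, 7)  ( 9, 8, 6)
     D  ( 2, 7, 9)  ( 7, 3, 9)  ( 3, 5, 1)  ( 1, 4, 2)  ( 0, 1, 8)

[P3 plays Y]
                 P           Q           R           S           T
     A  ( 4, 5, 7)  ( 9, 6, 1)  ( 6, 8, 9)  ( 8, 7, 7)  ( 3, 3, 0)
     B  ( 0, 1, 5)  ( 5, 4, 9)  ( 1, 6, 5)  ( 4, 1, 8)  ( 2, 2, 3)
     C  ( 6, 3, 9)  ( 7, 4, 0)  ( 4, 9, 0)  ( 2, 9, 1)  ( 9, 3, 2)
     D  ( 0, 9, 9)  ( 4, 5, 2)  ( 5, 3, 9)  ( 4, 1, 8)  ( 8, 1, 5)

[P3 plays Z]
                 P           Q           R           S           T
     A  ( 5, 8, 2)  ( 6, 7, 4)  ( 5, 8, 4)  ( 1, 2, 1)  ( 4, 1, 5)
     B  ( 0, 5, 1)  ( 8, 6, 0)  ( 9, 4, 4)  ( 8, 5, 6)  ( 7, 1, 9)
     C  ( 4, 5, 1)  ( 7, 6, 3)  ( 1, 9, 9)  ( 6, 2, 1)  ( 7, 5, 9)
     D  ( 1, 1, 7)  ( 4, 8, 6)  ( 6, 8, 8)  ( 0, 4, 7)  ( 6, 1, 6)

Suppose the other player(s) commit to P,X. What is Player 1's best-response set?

P1 best: {C}

u_1(A vs P,X) = 1
u_1(B vs P,X) = 3
u_1(C vs P,X) = 4
u_1(D vs P,X) = 2
max payoff 4 at {C}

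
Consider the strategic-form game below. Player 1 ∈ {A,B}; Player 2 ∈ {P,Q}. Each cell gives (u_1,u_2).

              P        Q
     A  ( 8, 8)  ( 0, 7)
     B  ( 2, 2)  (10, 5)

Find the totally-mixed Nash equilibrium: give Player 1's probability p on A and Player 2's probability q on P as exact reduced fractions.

p=3/4, q=5/8

P1 indiff ⇒ q·8+(1-q)·0 = q·2+(1-q)·10 ⇒ q(6) = (1-q)(10) ⇒ q = 5/8
P2 indiff ⇒ p·8+(1-p)·2 = p·7+(1-p)·5 ⇒ p(1) = (1-p)(3) ⇒ p = 3/4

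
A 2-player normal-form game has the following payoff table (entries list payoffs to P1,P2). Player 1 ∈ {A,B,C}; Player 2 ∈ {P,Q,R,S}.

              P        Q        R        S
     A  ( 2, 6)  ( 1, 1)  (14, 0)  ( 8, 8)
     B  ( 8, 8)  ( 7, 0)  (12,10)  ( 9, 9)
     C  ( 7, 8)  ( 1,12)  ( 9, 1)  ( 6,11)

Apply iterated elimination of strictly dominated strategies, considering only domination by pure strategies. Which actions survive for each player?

Survivors P1:{A,B} P2:{R,S}

P1 drop C (B beats it: P:8>7 Q:7>1 R:12>9 S:9>6)
P2 drop P (S beats it: A:8>6 B:9>8)
P2 drop Q (S beats it: A:8>1 B:9>0)
P1→{A,B} P2→{R,S}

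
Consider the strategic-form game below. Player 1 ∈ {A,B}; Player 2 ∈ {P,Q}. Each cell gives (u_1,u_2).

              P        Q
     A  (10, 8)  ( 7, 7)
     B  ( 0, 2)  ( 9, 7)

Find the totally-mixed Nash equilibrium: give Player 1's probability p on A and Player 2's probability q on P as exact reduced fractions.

P1 mixes 5/6 on A; P2 mixes 1/6 on P

P1 indiff ⇒ q·10+(1-q)·7 = q·0+(1-q)·9 ⇒ q(10) = (1-q)(2) ⇒ q = 1/6
P2 indiff ⇒ p·8+(1-p)·2 = p·7+(1-p)·7 ⇒ p(1) = (1-p)(5) ⇒ p = 5/6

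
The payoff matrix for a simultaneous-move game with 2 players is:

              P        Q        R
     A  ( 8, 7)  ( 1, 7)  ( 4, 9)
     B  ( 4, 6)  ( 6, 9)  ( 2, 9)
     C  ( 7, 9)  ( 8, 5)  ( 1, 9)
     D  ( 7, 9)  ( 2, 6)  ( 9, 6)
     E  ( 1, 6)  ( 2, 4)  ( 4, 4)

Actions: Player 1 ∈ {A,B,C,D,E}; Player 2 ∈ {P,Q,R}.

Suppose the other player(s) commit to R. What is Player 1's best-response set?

P1 best: {D}

u_1(A vs R) = 4
u_1(B vs R) = 2
u_1(C vs R) = 1
u_1(D vs R) = 9
u_1(E vs R) = 4
max payoff 9 at {D}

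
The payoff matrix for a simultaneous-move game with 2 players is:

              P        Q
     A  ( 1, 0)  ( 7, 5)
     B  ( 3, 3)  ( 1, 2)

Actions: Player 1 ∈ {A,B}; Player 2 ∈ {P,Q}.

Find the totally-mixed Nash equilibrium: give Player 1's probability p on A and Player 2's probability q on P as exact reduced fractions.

P1 indiff ⇒ q·1+(1-q)·7 = q·3+(1-q)·1 ⇒ q(-2) = (1-q)(-6) ⇒ q = 3/4
P2 indiff ⇒ p·0+(1-p)·3 = p·5+(1-p)·2 ⇒ p(-5) = (1-p)(-1) ⇒ p = 1/6

(p,q) = (1/6, 3/4)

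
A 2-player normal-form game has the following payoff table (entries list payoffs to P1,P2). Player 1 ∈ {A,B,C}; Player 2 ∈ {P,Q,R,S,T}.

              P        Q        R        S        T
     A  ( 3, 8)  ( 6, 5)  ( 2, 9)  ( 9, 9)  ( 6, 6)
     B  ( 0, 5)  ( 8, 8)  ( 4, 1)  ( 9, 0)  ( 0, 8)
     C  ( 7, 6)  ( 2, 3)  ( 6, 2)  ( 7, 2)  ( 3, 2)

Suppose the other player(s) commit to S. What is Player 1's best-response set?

P1 best: {A,B}

u_1(A vs S) = 9
u_1(B vs S) = 9
u_1(C vs S) = 7
max payoff 9 at {A,B}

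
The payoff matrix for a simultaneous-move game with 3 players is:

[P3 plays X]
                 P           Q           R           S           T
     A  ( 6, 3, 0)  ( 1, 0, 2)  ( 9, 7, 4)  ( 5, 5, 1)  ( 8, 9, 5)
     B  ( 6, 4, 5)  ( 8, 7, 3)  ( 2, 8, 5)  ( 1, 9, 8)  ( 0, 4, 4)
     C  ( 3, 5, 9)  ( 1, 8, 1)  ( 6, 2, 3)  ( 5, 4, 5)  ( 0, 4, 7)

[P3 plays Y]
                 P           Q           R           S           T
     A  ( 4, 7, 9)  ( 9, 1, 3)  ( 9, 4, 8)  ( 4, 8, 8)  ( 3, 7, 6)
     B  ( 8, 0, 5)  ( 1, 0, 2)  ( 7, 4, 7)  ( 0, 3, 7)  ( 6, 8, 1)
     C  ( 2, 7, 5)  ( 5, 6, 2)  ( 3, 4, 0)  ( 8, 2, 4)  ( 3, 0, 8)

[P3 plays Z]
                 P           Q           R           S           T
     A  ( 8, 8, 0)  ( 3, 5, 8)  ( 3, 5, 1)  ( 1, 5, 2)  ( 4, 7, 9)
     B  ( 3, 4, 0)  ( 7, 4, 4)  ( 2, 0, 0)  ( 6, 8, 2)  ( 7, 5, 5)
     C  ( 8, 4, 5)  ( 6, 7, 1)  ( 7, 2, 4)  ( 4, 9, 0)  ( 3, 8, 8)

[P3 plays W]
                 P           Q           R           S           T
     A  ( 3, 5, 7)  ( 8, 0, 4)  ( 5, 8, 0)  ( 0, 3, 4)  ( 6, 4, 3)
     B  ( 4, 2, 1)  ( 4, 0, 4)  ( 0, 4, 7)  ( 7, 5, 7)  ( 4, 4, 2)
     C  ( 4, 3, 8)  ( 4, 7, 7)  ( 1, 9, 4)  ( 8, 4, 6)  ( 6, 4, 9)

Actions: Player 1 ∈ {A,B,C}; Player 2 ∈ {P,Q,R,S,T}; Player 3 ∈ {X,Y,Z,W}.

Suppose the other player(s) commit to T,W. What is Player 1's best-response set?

u_1(A vs T,W) = 6
u_1(B vs T,W) = 4
u_1(C vs T,W) = 6
max payoff 6 at {A,C}

BR_1 = {A,C}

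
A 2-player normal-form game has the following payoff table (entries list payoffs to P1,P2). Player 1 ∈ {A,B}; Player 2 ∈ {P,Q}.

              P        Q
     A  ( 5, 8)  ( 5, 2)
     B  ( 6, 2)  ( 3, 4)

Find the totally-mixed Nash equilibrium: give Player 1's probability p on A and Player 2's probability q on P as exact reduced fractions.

P1 mixes 1/4 on A; P2 mixes 2/3 on P

P1 indiff ⇒ q·5+(1-q)·5 = q·6+(1-q)·3 ⇒ q(-1) = (1-q)(-2) ⇒ q = 2/3
P2 indiff ⇒ p·8+(1-p)·2 = p·2+(1-p)·4 ⇒ p(6) = (1-p)(2) ⇒ p = 1/4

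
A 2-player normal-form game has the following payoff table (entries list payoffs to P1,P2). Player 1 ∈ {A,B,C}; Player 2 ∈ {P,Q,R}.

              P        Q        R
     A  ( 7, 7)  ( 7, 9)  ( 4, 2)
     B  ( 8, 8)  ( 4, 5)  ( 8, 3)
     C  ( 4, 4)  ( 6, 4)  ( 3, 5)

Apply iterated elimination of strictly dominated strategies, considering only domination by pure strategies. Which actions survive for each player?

IESDS → P1:{A,B} P2:{P,Q}

P1 drop C (A beats it: P:7>4 Q:7>6 R:4>3)
P2 drop R (P beats it: A:7>2 B:8>3)
P1→{A,B} P2→{P,Q}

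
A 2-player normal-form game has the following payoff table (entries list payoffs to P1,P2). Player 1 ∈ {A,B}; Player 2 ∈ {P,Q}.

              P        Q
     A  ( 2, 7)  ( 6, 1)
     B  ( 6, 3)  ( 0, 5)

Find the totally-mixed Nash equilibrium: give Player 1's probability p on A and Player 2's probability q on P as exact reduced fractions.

p=1/4, q=3/5

P1 indiff ⇒ q·2+(1-q)·6 = q·6+(1-q)·0 ⇒ q(-4) = (1-q)(-6) ⇒ q = 3/5
P2 indiff ⇒ p·7+(1-p)·3 = p·1+(1-p)·5 ⇒ p(6) = (1-p)(2) ⇒ p = 1/4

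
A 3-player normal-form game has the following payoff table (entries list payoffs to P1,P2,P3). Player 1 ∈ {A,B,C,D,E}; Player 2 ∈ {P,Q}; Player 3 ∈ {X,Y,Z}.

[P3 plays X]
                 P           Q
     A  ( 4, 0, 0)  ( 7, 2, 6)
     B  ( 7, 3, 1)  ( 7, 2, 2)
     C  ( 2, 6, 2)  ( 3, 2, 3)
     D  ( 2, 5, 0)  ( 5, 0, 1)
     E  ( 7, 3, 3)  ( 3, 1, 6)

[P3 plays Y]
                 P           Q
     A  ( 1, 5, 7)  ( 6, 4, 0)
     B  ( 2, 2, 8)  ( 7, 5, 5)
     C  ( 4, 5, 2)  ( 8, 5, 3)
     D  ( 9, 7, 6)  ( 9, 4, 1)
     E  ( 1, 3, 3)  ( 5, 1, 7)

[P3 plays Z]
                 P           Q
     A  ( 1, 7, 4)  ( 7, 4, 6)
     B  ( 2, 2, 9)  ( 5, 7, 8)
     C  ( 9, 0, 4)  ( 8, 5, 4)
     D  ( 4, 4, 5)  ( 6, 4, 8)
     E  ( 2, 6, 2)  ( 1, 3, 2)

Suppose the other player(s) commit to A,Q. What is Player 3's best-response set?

u_3(X vs A,Q) = 6
u_3(Y vs A,Q) = 0
u_3(Z vs A,Q) = 6
max payoff 6 at {X,Z}

argmax u_3 = {X,Z}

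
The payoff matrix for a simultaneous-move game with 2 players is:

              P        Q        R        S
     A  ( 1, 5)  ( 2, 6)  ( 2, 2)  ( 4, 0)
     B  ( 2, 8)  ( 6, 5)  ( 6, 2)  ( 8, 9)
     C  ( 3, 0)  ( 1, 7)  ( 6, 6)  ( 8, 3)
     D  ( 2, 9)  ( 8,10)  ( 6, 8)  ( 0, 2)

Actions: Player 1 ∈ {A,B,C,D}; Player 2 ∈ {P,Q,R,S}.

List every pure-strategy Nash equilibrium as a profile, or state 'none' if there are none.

(A,P): not NE [P1→C gives 3>1; P2→Q gives 6>5]
(A,Q): not NE [P1→D gives 8>2]
(A,R): not NE [P1→D gives 6>2; P2→Q gives 6>2]
(A,S): not NE [P1→C gives 8>4; P2→Q gives 6>0]
(B,P): not NE [P1→C gives 3>2; P2→S gives 9>8]
(B,Q): not NE [P1→D gives 8>6; P2→S gives 9>5]
(B,R): not NE [P2→S gives 9>2]
(B,S): NE
(C,P): not NE [P2→Q gives 7>0]
(C,Q): not NE [P1→D gives 8>1]
(C,R): not NE [P2→Q gives 7>6]
(C,S): not NE [P2→Q gives 7>3]
(D,P): not NE [P1→C gives 3>2; P2→Q gives 10>9]
(D,Q): NE
(D,R): not NE [P2→Q gives 10>8]
(D,S): not NE [P1→C gives 8>0; P2→Q gives 10>2]

PSNE = {(B,S), (D,Q)}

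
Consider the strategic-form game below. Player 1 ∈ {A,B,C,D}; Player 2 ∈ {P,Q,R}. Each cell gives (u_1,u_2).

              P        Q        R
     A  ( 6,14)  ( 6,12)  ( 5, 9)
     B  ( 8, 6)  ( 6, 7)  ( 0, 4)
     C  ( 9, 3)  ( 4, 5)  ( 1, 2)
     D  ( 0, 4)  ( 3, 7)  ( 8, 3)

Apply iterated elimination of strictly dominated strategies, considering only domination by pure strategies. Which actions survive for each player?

P2 drop R (P beats it: A:14>9 B:6>4 C:3>2 D:4>3)
P1 drop D (A beats it: P:6>0 Q:6>3)
P1→{A,B,C} P2→{P,Q}

Survivors P1:{A,B,C} P2:{P,Q}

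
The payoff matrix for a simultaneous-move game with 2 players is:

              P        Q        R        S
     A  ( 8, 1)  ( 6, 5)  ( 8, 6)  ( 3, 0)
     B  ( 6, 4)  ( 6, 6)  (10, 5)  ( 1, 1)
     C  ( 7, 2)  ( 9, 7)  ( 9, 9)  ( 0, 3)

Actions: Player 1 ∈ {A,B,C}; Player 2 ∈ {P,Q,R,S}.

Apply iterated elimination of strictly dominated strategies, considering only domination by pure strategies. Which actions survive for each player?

IESDS → P1:{B,C} P2:{Q,R}

P2 drop P (Q beats it: A:5>1 B:6>4 C:7>2)
P2 drop S (Q beats it: A:5>0 B:6>1 C:7>3)
P1 drop A (C beats it: Q:9>6 R:9>8)
P1→{B,C} P2→{Q,R}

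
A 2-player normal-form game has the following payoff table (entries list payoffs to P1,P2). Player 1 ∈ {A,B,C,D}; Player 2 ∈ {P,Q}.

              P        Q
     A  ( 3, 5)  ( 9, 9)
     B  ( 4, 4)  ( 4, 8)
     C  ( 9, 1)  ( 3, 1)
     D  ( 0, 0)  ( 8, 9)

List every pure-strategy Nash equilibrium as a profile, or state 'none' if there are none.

PSNE = {(A,Q), (C,P)}

(A,P): not NE [P1→C gives 9>3; P2→Q gives 9>5]
(A,Q): NE
(B,P): not NE [P1→C gives 9>4; P2→Q gives 8>4]
(B,Q): not NE [P1→A gives 9>4]
(C,P): NE
(C,Q): not NE [P1→A gives 9>3]
(D,P): not NE [P1→C gives 9>0; P2→Q gives 9>0]
(D,Q): not NE [P1→A gives 9>8]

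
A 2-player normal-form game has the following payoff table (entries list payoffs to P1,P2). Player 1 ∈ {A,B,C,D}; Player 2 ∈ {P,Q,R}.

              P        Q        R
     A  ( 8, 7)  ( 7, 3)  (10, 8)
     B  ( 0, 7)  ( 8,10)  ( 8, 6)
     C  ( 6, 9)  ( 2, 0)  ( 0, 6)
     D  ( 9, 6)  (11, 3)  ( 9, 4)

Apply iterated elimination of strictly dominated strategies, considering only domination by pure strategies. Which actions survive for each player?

P1 drop B (D beats it: P:9>0 Q:11>8 R:9>8)
P1 drop C (A beats it: P:8>6 Q:7>2 R:10>0)
P2 drop Q (P beats it: A:7>3 D:6>3)
P1→{A,D} P2→{P,R}

Survivors P1:{A,D} P2:{P,R}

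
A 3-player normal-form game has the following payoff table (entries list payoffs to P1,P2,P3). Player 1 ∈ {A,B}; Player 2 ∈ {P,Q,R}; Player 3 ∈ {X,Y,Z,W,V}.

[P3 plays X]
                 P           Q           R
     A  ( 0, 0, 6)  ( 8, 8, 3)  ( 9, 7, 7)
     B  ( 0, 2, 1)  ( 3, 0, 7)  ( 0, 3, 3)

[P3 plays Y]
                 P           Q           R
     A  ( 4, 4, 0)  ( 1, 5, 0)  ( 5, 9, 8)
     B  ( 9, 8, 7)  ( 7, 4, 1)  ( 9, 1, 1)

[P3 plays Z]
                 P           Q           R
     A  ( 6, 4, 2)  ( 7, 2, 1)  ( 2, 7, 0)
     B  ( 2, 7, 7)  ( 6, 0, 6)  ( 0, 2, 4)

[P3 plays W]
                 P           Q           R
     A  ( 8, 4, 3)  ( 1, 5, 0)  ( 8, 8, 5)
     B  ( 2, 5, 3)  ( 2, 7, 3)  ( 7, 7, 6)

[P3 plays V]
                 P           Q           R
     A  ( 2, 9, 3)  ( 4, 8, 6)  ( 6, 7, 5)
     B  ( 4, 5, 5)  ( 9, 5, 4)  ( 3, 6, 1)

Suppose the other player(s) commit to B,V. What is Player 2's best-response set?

u_2(P vs B,V) = 5
u_2(Q vs B,V) = 5
u_2(R vs B,V) = 6
max payoff 6 at {R}

P2 best: {R}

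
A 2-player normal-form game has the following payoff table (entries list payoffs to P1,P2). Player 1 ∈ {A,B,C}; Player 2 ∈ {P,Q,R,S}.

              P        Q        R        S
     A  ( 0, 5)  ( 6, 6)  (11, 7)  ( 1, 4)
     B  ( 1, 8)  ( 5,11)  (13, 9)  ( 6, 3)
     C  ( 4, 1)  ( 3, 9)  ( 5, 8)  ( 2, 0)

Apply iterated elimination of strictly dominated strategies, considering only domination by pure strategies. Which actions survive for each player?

P2 drop P (Q beats it: A:6>5 B:11>8 C:9>1)
P1 drop C (B beats it: Q:5>3 R:13>5 S:6>2)
P2 drop S (Q beats it: A:6>4 B:11>3)
P1→{A,B} P2→{Q,R}

IESDS → P1:{A,B} P2:{Q,R}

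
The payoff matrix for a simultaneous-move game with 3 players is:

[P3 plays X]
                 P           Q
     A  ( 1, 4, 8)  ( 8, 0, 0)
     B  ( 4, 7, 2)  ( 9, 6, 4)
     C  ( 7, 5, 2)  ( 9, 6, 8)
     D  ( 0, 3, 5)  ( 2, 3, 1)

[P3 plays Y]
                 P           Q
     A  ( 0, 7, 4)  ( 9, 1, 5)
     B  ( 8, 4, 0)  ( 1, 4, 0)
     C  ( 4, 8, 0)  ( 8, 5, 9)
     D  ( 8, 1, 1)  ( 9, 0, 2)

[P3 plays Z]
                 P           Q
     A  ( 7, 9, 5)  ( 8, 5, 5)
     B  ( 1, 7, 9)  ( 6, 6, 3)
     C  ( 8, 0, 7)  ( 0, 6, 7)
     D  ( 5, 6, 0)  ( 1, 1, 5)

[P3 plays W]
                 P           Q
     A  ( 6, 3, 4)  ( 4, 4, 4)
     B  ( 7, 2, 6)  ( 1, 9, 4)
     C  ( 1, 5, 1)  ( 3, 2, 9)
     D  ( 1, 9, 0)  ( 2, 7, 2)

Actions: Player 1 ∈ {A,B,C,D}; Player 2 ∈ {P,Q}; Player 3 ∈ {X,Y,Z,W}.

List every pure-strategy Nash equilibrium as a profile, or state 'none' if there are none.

No pure NE.

(A,P,X): not NE [P1→C gives 7>1]
(A,P,Y): not NE [P1→D gives 8>0; P3→X gives 8>4]
(A,P,Z): not NE [P1→C gives 8>7; P3→X gives 8>5]
(A,P,W): not NE [P1→B gives 7>6; P2→Q gives 4>3; P3→X gives 8>4]
(A,Q,X): not NE [P1→C gives 9>8; P2→P gives 4>0; P3→Z gives 5>0]
(A,Q,Y): not NE [P2→P gives 7>1]
(A,Q,Z): not NE [P2→P gives 9>5]
(A,Q,W): not NE [P3→Z gives 5>4]
(B,P,X): not NE [P1→C gives 7>4; P3→Z gives 9>2]
(B,P,Y): not NE [P3→Z gives 9>0]
(B,P,Z): not NE [P1→C gives 8>1]
(B,P,W): not NE [P2→Q gives 9>2; P3→Z gives 9>6]
(B,Q,X): not NE [P2→P gives 7>6]
(B,Q,Y): not NE [P1→D gives 9>1; P3→W gives 4>0]
(B,Q,Z): not NE [P1→A gives 8>6; P2→P gives 7>6; P3→W gives 4>3]
(B,Q,W): not NE [P1→A gives 4>1]
(C,P,X): not NE [P2→Q gives 6>5; P3→Z gives 7>2]
(C,P,Y): not NE [P1→D gives 8>4; P3→Z gives 7>0]
(C,P,Z): not NE [P2→Q gives 6>0]
(C,P,W): not NE [P1→B gives 7>1; P3→Z gives 7>1]
(C,Q,X): not NE [P3→W gives 9>8]
(C,Q,Y): not NE [P1→D gives 9>8; P2→P gives 8>5]
(C,Q,Z): not NE [P1→A gives 8>0; P3→W gives 9>7]
(C,Q,W): not NE [P1→A gives 4>3; P2→P gives 5>2]
(D,P,X): not NE [P1→C gives 7>0]
(D,P,Y): not NE [P3→X gives 5>1]
(D,P,Z): not NE [P1→C gives 8>5; P3→X gives 5>0]
(D,P,W): not NE [P1→B gives 7>1; P3→X gives 5>0]
(D,Q,X): not NE [P1→C gives 9>2; P3→Z gives 5>1]
(D,Q,Y): not NE [P2→P gives 1>0; P3→Z gives 5>2]
(D,Q,Z): not NE [P1→A gives 8>1; P2→P gives 6>1]
(D,Q,W): not NE [P1→A gives 4>2; P2→P gives 9>7; P3→Z gives 5>2]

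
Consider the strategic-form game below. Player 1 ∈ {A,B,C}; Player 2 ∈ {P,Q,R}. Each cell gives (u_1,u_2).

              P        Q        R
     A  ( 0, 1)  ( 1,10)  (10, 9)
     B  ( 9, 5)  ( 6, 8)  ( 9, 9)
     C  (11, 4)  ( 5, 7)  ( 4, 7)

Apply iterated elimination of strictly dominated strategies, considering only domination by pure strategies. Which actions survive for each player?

P2 drop P (Q beats it: A:10>1 B:8>5 C:7>4)
P1 drop C (B beats it: Q:6>5 R:9>4)
P1→{A,B} P2→{Q,R}

Remaining: P1:{A,B} P2:{Q,R}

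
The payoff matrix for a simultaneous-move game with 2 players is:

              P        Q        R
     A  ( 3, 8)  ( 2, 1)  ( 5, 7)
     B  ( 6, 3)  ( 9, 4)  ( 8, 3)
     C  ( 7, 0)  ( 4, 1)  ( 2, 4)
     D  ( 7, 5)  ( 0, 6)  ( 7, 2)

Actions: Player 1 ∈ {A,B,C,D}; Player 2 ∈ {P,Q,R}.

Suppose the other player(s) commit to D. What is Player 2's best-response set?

argmax u_2 = {Q}

u_2(P vs D) = 5
u_2(Q vs D) = 6
u_2(R vs D) = 2
max payoff 6 at {Q}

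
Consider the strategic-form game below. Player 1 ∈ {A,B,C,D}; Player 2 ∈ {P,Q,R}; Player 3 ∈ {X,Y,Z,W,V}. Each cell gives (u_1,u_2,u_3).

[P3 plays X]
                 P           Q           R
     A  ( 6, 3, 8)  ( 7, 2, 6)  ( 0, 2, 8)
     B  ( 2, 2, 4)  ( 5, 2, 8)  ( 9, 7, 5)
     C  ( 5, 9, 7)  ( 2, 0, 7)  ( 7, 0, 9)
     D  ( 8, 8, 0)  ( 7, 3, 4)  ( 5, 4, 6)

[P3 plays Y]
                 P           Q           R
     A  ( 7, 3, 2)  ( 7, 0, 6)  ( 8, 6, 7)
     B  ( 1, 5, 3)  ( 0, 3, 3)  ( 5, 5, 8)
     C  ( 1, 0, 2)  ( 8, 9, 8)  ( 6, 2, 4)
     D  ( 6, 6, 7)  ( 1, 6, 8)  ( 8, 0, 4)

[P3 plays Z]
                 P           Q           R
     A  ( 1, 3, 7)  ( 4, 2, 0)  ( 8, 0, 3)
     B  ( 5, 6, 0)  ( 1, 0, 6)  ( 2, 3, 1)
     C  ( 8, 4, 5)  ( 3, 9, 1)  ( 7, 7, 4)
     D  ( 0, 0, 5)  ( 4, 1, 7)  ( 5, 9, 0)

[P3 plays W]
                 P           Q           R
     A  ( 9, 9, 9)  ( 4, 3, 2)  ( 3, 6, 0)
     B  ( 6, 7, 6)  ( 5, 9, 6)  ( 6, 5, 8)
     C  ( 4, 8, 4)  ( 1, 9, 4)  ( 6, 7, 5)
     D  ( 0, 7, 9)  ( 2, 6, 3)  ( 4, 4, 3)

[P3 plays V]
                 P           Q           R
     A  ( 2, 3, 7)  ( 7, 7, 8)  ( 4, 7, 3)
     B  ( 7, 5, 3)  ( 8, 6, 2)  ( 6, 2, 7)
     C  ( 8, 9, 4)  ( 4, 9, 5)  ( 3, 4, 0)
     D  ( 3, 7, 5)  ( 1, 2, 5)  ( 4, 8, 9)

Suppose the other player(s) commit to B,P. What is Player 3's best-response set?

BR_3 = {W}

u_3(X vs B,P) = 4
u_3(Y vs B,P) = 3
u_3(Z vs B,P) = 0
u_3(W vs B,P) = 6
u_3(V vs B,P) = 3
max payoff 6 at {W}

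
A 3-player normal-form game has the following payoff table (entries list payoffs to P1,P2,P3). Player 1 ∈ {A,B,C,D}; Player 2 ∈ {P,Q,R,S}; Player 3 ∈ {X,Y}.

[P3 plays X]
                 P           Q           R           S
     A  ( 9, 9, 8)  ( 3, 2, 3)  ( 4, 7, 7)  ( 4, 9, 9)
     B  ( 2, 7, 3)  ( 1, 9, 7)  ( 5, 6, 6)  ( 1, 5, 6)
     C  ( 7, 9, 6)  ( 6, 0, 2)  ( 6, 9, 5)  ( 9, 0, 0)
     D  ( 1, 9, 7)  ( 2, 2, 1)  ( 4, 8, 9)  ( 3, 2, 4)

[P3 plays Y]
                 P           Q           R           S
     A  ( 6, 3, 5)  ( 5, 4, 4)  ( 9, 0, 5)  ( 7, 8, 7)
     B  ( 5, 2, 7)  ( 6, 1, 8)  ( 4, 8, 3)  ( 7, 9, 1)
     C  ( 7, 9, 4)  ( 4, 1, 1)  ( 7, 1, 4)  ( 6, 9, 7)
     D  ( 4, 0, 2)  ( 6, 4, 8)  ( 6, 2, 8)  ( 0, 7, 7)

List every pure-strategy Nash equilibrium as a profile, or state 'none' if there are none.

PSNE = {(A,P,X), (C,R,X)}

(A,P,X): NE
(A,P,Y): not NE [P1→C gives 7>6; P2→S gives 8>3; P3→X gives 8>5]
(A,Q,X): not NE [P1→C gives 6>3; P2→S gives 9>2; P3→Y gives 4>3]
(A,Q,Y): not NE [P1→D gives 6>5; P2→S gives 8>4]
(A,R,X): not NE [P1→C gives 6>4; P2→S gives 9>7]
(A,R,Y): not NE [P2→S gives 8>0; P3→X gives 7>5]
(A,S,X): not NE [P1→C gives 9>4]
(A,S,Y): not NE [P3→X gives 9>7]
(B,P,X): not NE [P1→A gives 9>2; P2→Q gives 9>7; P3→Y gives 7>3]
(B,P,Y): not NE [P1→C gives 7>5; P2→S gives 9>2]
(B,Q,X): not NE [P1→C gives 6>1; P3→Y gives 8>7]
(B,Q,Y): not NE [P2→S gives 9>1]
(B,R,X): not NE [P1→C gives 6>5; P2→Q gives 9>6]
(B,R,Y): not NE [P1→A gives 9>4; P2→S gives 9>8; P3→X gives 6>3]
(B,S,X): not NE [P1→C gives 9>1; P2→Q gives 9>5]
(B,S,Y): not NE [P3→X gives 6>1]
(C,P,X): not NE [P1→A gives 9>7]
(C,P,Y): not NE [P3→X gives 6>4]
(C,Q,X): not NE [P2→R gives 9>0]
(C,Q,Y): not NE [P1→D gives 6>4; P2→S gives 9>1; P3→X gives 2>1]
(C,R,X): NE
(C,R,Y): not NE [P1→A gives 9>7; P2→S gives 9>1; P3→X gives 5>4]
(C,S,X): not NE [P2→R gives 9>0; P3→Y gives 7>0]
(C,S,Y): not NE [P1→B gives 7>6]
(D,P,X): not NE [P1→A gives 9>1]
(D,P,Y): not NE [P1→C gives 7>4; P2→S gives 7>0; P3→X gives 7>2]
(D,Q,X): not NE [P1→C gives 6>2; P2→P gives 9>2; P3→Y gives 8>1]
(D,Q,Y): not NE [P2→S gives 7>4]
(D,R,X): not NE [P1→C gives 6>4; P2→P gives 9>8]
(D,R,Y): not NE [P1→A gives 9>6; P2→S gives 7>2; P3→X gives 9>8]
(D,S,X): not NE [P1→C gives 9>3; P2→P gives 9>2; P3→Y gives 7>4]
(D,S,Y): not NE [P1→B gives 7>0]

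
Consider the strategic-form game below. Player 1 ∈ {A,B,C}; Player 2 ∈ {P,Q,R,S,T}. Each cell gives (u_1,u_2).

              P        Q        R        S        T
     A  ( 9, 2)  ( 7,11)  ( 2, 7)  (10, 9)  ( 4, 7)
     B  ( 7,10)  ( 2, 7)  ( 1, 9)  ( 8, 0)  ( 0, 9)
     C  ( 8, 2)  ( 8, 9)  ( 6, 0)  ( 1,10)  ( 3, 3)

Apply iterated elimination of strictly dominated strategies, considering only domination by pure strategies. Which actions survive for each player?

P1 drop B (A beats it: P:9>7 Q:7>2 R:2>1 S:10>8 T:4>0)
P2 drop P (Q beats it: A:11>2 C:9>2)
P2 drop R (Q beats it: A:11>7 C:9>0)
P2 drop T (Q beats it: A:11>7 C:9>3)
P1→{A,C} P2→{Q,S}

Survivors P1:{A,C} P2:{Q,S}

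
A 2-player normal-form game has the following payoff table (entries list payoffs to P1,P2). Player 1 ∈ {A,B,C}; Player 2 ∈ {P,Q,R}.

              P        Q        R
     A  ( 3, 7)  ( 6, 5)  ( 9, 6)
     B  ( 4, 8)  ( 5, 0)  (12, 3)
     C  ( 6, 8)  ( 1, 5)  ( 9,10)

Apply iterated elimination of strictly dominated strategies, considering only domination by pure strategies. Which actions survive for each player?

IESDS → P1:{B,C} P2:{P,R}

P2 drop Q (P beats it: A:7>5 B:8>0 C:8>5)
P1 drop A (B beats it: P:4>3 R:12>9)
P1→{B,C} P2→{P,R}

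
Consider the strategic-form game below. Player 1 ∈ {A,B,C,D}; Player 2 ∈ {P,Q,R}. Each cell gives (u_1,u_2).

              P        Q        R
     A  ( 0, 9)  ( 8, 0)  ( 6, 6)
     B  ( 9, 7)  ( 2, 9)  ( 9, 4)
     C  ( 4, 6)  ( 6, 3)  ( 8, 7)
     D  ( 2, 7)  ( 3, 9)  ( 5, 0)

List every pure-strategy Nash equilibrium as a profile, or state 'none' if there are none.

PSNE: ∅

(A,P): not NE [P1→B gives 9>0]
(A,Q): not NE [P2→P gives 9>0]
(A,R): not NE [P1→B gives 9>6; P2→P gives 9>6]
(B,P): not NE [P2→Q gives 9>7]
(B,Q): not NE [P1→A gives 8>2]
(B,R): not NE [P2→Q gives 9>4]
(C,P): not NE [P1→B gives 9>4; P2→R gives 7>6]
(C,Q): not NE [P1→A gives 8>6; P2→R gives 7>3]
(C,R): not NE [P1→B gives 9>8]
(D,P): not NE [P1→B gives 9>2; P2→Q gives 9>7]
(D,Q): not NE [P1→A gives 8>3]
(D,R): not NE [P1→B gives 9>5; P2→Q gives 9>0]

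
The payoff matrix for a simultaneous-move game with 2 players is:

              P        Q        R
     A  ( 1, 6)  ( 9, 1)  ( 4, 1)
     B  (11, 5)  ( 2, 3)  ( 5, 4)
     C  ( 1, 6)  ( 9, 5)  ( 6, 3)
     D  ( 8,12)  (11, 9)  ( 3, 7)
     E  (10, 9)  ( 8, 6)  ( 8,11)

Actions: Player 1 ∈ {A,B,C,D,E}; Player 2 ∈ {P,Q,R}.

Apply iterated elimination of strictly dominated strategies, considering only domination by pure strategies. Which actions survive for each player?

P2 drop Q (P beats it: A:6>1 B:5>3 C:6>5 D:12>9 E:9>6)
P1 drop A (B beats it: P:11>1 R:5>4)
P1 drop C (E beats it: P:10>1 R:8>6)
P1 drop D (B beats it: P:11>8 R:5>3)
P1→{B,E} P2→{P,R}

IESDS → P1:{B,E} P2:{P,R}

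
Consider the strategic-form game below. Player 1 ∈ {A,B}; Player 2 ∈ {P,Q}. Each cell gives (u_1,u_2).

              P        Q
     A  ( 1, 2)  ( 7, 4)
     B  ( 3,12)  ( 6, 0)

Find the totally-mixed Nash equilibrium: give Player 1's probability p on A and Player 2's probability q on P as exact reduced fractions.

P1 indiff ⇒ q·1+(1-q)·7 = q·3+(1-q)·6 ⇒ q(-2) = (1-q)(-1) ⇒ q = 1/3
P2 indiff ⇒ p·2+(1-p)·12 = p·4+(1-p)·0 ⇒ p(-2) = (1-p)(-12) ⇒ p = 6/7

P1 mixes 6/7 on A; P2 mixes 1/3 on P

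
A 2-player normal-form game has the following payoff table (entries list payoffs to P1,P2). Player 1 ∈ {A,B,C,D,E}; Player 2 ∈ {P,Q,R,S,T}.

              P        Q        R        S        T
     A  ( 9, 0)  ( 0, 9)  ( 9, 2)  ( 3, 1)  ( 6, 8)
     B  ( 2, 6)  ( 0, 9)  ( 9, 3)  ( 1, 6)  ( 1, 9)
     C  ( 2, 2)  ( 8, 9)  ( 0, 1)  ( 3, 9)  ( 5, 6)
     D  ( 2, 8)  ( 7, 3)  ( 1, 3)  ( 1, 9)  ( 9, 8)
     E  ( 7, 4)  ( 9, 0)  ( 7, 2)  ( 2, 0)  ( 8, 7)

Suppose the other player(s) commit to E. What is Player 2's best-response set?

argmax u_2 = {T}

u_2(P vs E) = 4
u_2(Q vs E) = 0
u_2(R vs E) = 2
u_2(S vs E) = 0
u_2(T vs E) = 7
max payoff 7 at {T}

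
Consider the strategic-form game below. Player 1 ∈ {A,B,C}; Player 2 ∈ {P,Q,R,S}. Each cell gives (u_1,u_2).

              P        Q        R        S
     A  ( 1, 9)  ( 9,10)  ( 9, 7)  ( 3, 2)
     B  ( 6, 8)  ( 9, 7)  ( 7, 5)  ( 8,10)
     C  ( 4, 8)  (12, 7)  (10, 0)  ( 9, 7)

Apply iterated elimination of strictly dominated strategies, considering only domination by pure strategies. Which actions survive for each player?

P1 drop A (C beats it: P:4>1 Q:12>9 R:10>9 S:9>3)
P2 drop Q (P beats it: B:8>7 C:8>7)
P2 drop R (P beats it: B:8>5 C:8>0)
P1→{B,C} P2→{P,S}

IESDS → P1:{B,C} P2:{P,S}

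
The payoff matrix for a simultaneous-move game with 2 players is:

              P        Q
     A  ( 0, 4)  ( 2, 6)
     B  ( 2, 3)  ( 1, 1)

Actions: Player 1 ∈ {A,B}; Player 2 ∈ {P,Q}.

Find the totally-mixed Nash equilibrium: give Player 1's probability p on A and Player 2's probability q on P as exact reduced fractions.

P1 indiff ⇒ q·0+(1-q)·2 = q·2+(1-q)·1 ⇒ q(-2) = (1-q)(-1) ⇒ q = 1/3
P2 indiff ⇒ p·4+(1-p)·3 = p·6+(1-p)·1 ⇒ p(-2) = (1-p)(-2) ⇒ p = 1/2

P1 mixes 1/2 on A; P2 mixes 1/3 on P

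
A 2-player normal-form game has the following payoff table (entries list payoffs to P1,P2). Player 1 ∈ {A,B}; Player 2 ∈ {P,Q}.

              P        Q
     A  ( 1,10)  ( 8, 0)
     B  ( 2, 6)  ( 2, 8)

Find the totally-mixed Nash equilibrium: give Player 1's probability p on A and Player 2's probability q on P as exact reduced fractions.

(p,q) = (1/6, 6/7)

P1 indiff ⇒ q·1+(1-q)·8 = q·2+(1-q)·2 ⇒ q(-1) = (1-q)(-6) ⇒ q = 6/7
P2 indiff ⇒ p·10+(1-p)·6 = p·0+(1-p)·8 ⇒ p(10) = (1-p)(2) ⇒ p = 1/6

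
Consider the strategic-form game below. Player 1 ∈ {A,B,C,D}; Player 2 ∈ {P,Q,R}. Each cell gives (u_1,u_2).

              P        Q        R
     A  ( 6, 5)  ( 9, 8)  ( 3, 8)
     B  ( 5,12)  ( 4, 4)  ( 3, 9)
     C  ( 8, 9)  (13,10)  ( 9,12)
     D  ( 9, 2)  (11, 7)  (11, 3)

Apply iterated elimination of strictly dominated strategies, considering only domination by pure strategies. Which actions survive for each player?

P1 drop A (C beats it: P:8>6 Q:13>9 R:9>3)
P1 drop B (C beats it: P:8>5 Q:13>4 R:9>3)
P2 drop P (Q beats it: C:10>9 D:7>2)
P1→{C,D} P2→{Q,R}

IESDS → P1:{C,D} P2:{Q,R}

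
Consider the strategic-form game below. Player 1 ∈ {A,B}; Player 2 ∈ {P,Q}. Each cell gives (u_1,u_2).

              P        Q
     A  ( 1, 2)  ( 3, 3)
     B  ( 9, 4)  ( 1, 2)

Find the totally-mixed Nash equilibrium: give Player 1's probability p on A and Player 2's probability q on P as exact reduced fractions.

p=2/3, q=1/5

P1 indiff ⇒ q·1+(1-q)·3 = q·9+(1-q)·1 ⇒ q(-8) = (1-q)(-2) ⇒ q = 1/5
P2 indiff ⇒ p·2+(1-p)·4 = p·3+(1-p)·2 ⇒ p(-1) = (1-p)(-2) ⇒ p = 2/3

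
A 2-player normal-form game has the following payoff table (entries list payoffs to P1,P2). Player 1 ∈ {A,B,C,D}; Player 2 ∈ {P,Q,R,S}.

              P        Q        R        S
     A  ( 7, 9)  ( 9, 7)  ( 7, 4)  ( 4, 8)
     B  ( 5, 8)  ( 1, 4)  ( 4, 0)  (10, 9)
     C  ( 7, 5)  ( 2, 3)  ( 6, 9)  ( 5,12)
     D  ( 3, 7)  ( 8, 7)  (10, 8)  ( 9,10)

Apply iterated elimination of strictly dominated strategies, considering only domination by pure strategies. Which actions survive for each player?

P2 drop Q (S beats it: A:8>7 B:9>4 C:12>3 D:10>7)
P2 drop R (S beats it: A:8>4 B:9>0 C:12>9 D:10>8)
P1 drop D (B beats it: P:5>3 S:10>9)
P1→{A,B,C} P2→{P,S}

Survivors P1:{A,B,C} P2:{P,S}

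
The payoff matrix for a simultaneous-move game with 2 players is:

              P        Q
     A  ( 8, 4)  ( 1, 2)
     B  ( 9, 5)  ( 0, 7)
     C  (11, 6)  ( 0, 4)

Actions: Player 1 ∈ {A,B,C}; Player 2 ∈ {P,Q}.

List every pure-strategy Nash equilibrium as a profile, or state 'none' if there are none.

Nash profiles: (C,P)

(A,P): not NE [P1→C gives 11>8]
(A,Q): not NE [P2→P gives 4>2]
(B,P): not NE [P1→C gives 11>9; P2→Q gives 7>5]
(B,Q): not NE [P1→A gives 1>0]
(C,P): NE
(C,Q): not NE [P1→A gives 1>0; P2→P gives 6>4]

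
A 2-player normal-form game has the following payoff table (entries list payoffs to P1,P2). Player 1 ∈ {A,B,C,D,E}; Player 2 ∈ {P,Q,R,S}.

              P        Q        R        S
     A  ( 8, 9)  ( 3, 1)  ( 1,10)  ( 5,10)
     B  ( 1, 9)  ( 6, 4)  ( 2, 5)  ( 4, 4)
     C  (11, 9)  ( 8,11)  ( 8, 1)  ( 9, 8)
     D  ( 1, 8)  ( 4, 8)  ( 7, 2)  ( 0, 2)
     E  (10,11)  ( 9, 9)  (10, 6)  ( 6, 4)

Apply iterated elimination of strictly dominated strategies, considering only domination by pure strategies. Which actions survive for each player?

Remaining: P1:{C,E} P2:{P,Q}

P1 drop A (C beats it: P:11>8 Q:8>3 R:8>1 S:9>5)
P1 drop B (C beats it: P:11>1 Q:8>6 R:8>2 S:9>4)
P1 drop D (C beats it: P:11>1 Q:8>4 R:8>7 S:9>0)
P2 drop R (P beats it: C:9>1 E:11>6)
P2 drop S (P beats it: C:9>8 E:11>4)
P1→{C,E} P2→{P,Q}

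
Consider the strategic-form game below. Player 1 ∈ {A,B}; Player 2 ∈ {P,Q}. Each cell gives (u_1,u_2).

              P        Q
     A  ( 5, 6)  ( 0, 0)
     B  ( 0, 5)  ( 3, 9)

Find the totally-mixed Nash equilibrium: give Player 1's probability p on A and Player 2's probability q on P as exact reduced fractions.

p=2/5, q=3/8

P1 indiff ⇒ q·5+(1-q)·0 = q·0+(1-q)·3 ⇒ q(5) = (1-q)(3) ⇒ q = 3/8
P2 indiff ⇒ p·6+(1-p)·5 = p·0+(1-p)·9 ⇒ p(6) = (1-p)(4) ⇒ p = 2/5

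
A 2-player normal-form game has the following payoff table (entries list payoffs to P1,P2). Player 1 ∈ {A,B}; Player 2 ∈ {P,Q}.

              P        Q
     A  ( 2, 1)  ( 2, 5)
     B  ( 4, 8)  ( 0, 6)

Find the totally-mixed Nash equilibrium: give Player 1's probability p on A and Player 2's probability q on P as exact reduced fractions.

P1 indiff ⇒ q·2+(1-q)·2 = q·4+(1-q)·0 ⇒ q(-2) = (1-q)(-2) ⇒ q = 1/2
P2 indiff ⇒ p·1+(1-p)·8 = p·5+(1-p)·6 ⇒ p(-4) = (1-p)(-2) ⇒ p = 1/3

P1 mixes 1/3 on A; P2 mixes 1/2 on P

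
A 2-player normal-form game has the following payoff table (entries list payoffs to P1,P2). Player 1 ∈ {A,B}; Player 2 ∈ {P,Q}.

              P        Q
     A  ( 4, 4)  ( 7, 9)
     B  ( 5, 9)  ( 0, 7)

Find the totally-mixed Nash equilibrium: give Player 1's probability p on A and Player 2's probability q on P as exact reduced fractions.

P1 mixes 2/7 on A; P2 mixes 7/8 on P

P1 indiff ⇒ q·4+(1-q)·7 = q·5+(1-q)·0 ⇒ q(-1) = (1-q)(-7) ⇒ q = 7/8
P2 indiff ⇒ p·4+(1-p)·9 = p·9+(1-p)·7 ⇒ p(-5) = (1-p)(-2) ⇒ p = 2/7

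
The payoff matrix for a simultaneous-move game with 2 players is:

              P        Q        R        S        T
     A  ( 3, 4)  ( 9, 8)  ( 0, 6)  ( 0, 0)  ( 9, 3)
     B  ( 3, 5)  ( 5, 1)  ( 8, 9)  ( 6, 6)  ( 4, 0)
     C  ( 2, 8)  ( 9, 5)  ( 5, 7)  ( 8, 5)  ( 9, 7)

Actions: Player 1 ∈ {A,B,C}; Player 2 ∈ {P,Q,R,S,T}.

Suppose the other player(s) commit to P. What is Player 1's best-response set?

u_1(A vs P) = 3
u_1(B vs P) = 3
u_1(C vs P) = 2
max payoff 3 at {A,B}

P1 best: {A,B}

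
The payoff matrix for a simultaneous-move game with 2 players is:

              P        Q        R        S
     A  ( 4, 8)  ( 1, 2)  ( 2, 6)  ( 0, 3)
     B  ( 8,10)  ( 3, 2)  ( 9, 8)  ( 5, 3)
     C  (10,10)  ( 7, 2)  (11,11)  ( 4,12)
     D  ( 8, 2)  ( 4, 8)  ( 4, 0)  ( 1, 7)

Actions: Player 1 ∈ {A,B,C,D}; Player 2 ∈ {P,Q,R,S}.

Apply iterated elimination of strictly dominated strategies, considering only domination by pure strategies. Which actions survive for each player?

P1 drop A (B beats it: P:8>4 Q:3>1 R:9>2 S:5>0)
P1 drop D (C beats it: P:10>8 Q:7>4 R:11>4 S:4>1)
P2 drop Q (P beats it: B:10>2 C:10>2)
P1→{B,C} P2→{P,R,S}

IESDS → P1:{B,C} P2:{P,R,S}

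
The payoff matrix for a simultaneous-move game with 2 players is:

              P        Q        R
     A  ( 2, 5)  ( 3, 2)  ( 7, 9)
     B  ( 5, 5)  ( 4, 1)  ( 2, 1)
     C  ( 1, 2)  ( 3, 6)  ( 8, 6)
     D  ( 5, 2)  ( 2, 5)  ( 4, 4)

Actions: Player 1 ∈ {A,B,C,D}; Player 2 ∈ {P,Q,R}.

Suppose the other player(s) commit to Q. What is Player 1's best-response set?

u_1(A vs Q) = 3
u_1(B vs Q) = 4
u_1(C vs Q) = 3
u_1(D vs Q) = 2
max payoff 4 at {B}

BR_1 = {B}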